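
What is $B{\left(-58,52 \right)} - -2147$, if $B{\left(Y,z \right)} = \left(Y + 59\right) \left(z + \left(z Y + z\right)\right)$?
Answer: $-765$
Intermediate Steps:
$B{\left(Y,z \right)} = \left(59 + Y\right) \left(2 z + Y z\right)$ ($B{\left(Y,z \right)} = \left(59 + Y\right) \left(z + \left(Y z + z\right)\right) = \left(59 + Y\right) \left(z + \left(z + Y z\right)\right) = \left(59 + Y\right) \left(2 z + Y z\right)$)
$B{\left(-58,52 \right)} - -2147 = 52 \left(118 + \left(-58\right)^{2} + 61 \left(-58\right)\right) - -2147 = 52 \left(118 + 3364 - 3538\right) + 2147 = 52 \left(-56\right) + 2147 = -2912 + 2147 = -765$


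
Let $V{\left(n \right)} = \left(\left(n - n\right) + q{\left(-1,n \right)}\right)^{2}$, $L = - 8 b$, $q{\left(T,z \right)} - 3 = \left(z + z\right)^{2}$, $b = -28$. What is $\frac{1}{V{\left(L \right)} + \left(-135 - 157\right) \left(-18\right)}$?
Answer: $\frac{1}{40283305105} \approx 2.4824 \cdot 10^{-11}$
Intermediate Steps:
$q{\left(T,z \right)} = 3 + 4 z^{2}$ ($q{\left(T,z \right)} = 3 + \left(z + z\right)^{2} = 3 + \left(2 z\right)^{2} = 3 + 4 z^{2}$)
$L = 224$ ($L = \left(-8\right) \left(-28\right) = 224$)
$V{\left(n \right)} = \left(3 + 4 n^{2}\right)^{2}$ ($V{\left(n \right)} = \left(\left(n - n\right) + \left(3 + 4 n^{2}\right)\right)^{2} = \left(0 + \left(3 + 4 n^{2}\right)\right)^{2} = \left(3 + 4 n^{2}\right)^{2}$)
$\frac{1}{V{\left(L \right)} + \left(-135 - 157\right) \left(-18\right)} = \frac{1}{\left(3 + 4 \cdot 224^{2}\right)^{2} + \left(-135 - 157\right) \left(-18\right)} = \frac{1}{\left(3 + 4 \cdot 50176\right)^{2} - -5256} = \frac{1}{\left(3 + 200704\right)^{2} + 5256} = \frac{1}{200707^{2} + 5256} = \frac{1}{40283299849 + 5256} = \frac{1}{40283305105}$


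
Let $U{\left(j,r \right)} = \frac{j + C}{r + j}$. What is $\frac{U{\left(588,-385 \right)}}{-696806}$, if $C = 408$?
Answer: $- \frac{498}{70725809} \approx -7.0413 \cdot 10^{-6}$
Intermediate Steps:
$U{\left(j,r \right)} = \frac{408 + j}{j + r}$ ($U{\left(j,r \right)} = \frac{j + 408}{r + j} = \frac{408 + j}{j + r}$)
$\frac{U{\left(588,-385 \right)}}{-696806} = \frac{\frac{1}{588 - 385} \left(408 + 588\right)}{-696806} = \frac{1}{203} \cdot 996 \left(- \frac{1}{696806}\right) = \frac{996}{203} \left(- \frac{1}{696806}\right) = - \frac{498}{70725809}$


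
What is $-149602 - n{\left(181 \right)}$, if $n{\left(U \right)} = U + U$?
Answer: $-149964$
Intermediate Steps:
$n{\left(U \right)} = 2 U$
$-149602 - n{\left(181 \right)} = -149602 - 2 \cdot 181 = -149602 - 362 = -149964$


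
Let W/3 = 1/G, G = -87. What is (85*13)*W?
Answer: -1105/29 ≈ -38.103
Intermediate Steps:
W = -1/29 (W = 3/(-87) = 3*(-1/87) = -1/29 ≈ -0.034483)
(85*13)*W = (85*13)*(-1/29) = 1105*(-1/29) = -1105/29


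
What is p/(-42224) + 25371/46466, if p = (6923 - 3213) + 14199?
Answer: 17078965/140141456 ≈ 0.12187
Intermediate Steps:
p = 17909 (p = 3710 + 14199 = 17909)
p/(-42224) + 25371/46466 = 17909/(-42224) + 25371/46466 = 17909*(-1/42224) + 25371*(1/46466) = -17909/42224 + 25371/46466 = 17078965/140141456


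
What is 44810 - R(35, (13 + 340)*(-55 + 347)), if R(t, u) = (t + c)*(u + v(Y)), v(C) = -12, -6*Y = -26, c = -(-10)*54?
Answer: -59216990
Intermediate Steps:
c = 540 (c = -1*(-540) = 540)
Y = 13/3 (Y = -⅙*(-26) = 13/3 ≈ 4.3333)
R(t, u) = (-12 + u)*(540 + t) (R(t, u) = (t + 540)*(u - 12) = (540 + t)*(-12 + u) = (-12 + u)*(540 + t))
44810 - R(35, (13 + 340)*(-55 + 347)) = 44810 - (-6480 - 12*35 + 540*((13 + 340)*(-55 + 347)) + 35*((13 + 340)*(-55 + 347))) = 44810 - (-6480 - 420 + 540*(353*292) + 35*(353*292)) = 44810 - (-6480 - 420 + 540*103076 + 35*103076) = 44810 - (-6480 - 420 + 55661040 + 3607660) = 44810 - 1*59261800 = 44810 - 59261800 = -59216990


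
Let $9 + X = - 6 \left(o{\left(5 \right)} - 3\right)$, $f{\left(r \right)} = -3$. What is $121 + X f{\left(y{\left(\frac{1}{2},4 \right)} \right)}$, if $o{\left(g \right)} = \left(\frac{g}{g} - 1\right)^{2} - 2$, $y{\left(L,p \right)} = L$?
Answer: $58$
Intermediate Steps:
$o{\left(g \right)} = -2$ ($o{\left(g \right)} = \left(1 - 1\right)^{2} - 2 = 0^{2} - 2 = 0 - 2 = -2$)
$X = 21$ ($X = -9 - 6 \left(-2 - 3\right) = -9 - -30 = -9 + 30 = 21$)
$121 + X f{\left(y{\left(\frac{1}{2},4 \right)} \right)} = 121 + 21 \left(-3\right) = 121 - 63 = 58$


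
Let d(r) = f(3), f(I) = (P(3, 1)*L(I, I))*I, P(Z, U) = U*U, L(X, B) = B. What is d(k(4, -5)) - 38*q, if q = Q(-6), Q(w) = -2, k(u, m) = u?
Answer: 85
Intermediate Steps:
P(Z, U) = U**2
f(I) = I**2 (f(I) = (1**2*I)*I = (1*I)*I = I*I = I**2)
d(r) = 9 (d(r) = 3**2 = 9)
q = -2
d(k(4, -5)) - 38*q = 9 - 38*(-2) = 9 + 76 = 85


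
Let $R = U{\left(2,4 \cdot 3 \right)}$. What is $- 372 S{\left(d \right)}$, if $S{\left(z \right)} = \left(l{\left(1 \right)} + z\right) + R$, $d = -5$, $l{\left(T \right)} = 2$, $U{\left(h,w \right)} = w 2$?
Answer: $-7812$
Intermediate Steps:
$U{\left(h,w \right)} = 2 w$
$R = 24$ ($R = 2 \cdot 4 \cdot 3 = 2 \cdot 12 = 24$)
$S{\left(z \right)} = 26 + z$ ($S{\left(z \right)} = \left(2 + z\right) + 24 = 26 + z$)
$- 372 S{\left(d \right)} = - 372 \left(26 - 5\right) = \left(-372\right) 21 = -7812$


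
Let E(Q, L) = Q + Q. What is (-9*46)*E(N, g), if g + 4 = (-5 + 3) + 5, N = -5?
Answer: 4140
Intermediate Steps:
g = -1 (g = -4 + ((-5 + 3) + 5) = -4 + (-2 + 5) = -4 + 3 = -1)
E(Q, L) = 2*Q
(-9*46)*E(N, g) = (-9*46)*(2*(-5)) = -414*(-10) = 4140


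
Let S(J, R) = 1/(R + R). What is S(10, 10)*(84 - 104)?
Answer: -1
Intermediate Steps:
S(J, R) = 1/(2*R)
S(10, 10)*(84 - 104) = ((½)/10)*(84 - 104) = ((½)*(⅒))*(-20) = (1/20)*(-20) = -1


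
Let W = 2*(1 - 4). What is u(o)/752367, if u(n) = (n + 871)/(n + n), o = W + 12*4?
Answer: 83/5745348 ≈ 1.4446e-5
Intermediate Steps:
W = -6 (W = 2*(-3) = -6)
o = 42 (o = -6 + 12*4 = -6 + 48 = 42)
u(n) = (871 + n)/(2*n) (u(n) = (871 + n)/((2*n)) = (871 + n)*(1/(2*n)) = (871 + n)/(2*n))
u(o)/752367 = ((½)*(871 + 42)/42)/752367 = ((½)*(1/42)*913)*(1/752367) = (913/84)*(1/752367) = 83/5745348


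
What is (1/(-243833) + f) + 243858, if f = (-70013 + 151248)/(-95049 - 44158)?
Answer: 8277315794269836/33943260431 ≈ 2.4386e+5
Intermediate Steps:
f = -81235/139207 (f = 81235/(-139207) = 81235*(-1/139207) = -81235/139207 ≈ -0.58356)
(1/(-243833) + f) + 243858 = (1/(-243833) - 81235/139207) + 243858 = (-1/243833 - 81235/139207) + 243858 = -19807912962/33943260431 + 243858 = 8277315794269836/33943260431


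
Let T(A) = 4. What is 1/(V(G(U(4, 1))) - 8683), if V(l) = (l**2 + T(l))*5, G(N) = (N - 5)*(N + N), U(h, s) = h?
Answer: -1/8343 ≈ -0.00011986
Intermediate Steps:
G(N) = 2*N*(-5 + N) (G(N) = (-5 + N)*(2*N) = 2*N*(-5 + N))
V(l) = 20 + 5*l**2 (V(l) = (l**2 + 4)*5 = (4 + l**2)*5 = 20 + 5*l**2)
1/(V(G(U(4, 1))) - 8683) = 1/((20 + 5*(2*4*(-5 + 4))**2) - 8683) = 1/((20 + 5*(2*4*(-1))**2) - 8683) = 1/((20 + 5*(-8)**2) - 8683) = 1/((20 + 5*64) - 8683) = 1/((20 + 320) - 8683) = 1/(340 - 8683) = 1/(-8343) = -1/8343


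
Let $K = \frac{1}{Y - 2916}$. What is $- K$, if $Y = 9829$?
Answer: $- \frac{1}{6913} \approx -0.00014465$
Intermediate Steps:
$K = \frac{1}{6913}$ ($K = \frac{1}{9829 - 2916} = \frac{1}{6913} \approx 0.00014465$)
$- K = \left(-1\right) \frac{1}{6913} = - \frac{1}{6913}$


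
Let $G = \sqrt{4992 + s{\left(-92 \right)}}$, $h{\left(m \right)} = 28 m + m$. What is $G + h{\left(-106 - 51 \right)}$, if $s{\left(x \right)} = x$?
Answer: $-4483$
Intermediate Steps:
$h{\left(m \right)} = 29 m$
$G = 70$ ($G = \sqrt{4992 - 92} = \sqrt{4900} = 70$)
$G + h{\left(-106 - 51 \right)} = 70 + 29 \left(-106 - 51\right) = 70 + 29 \left(-157\right) = 70 - 4553 = -4483$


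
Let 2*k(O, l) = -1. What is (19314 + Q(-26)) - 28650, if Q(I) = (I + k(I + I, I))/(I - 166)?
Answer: -3584971/384 ≈ -9335.9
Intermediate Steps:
k(O, l) = -½ (k(O, l) = (½)*(-1) = -½)
Q(I) = (-½ + I)/(-166 + I) (Q(I) = (I - ½)/(I - 166) = (-½ + I)/(-166 + I))
(19314 + Q(-26)) - 28650 = (19314 + (-½ - 26)/(-166 - 26)) - 28650 = (19314 - 53/2/(-192)) - 28650 = (19314 - 1/192*(-53/2)) - 28650 = (19314 + 53/384) - 28650 = 7416629/384 - 28650 = -3584971/384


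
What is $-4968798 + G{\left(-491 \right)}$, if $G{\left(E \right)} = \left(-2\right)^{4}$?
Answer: $-4968782$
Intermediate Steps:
$G{\left(E \right)} = 16$
$-4968798 + G{\left(-491 \right)} = -4968798 + 16 = -4968782$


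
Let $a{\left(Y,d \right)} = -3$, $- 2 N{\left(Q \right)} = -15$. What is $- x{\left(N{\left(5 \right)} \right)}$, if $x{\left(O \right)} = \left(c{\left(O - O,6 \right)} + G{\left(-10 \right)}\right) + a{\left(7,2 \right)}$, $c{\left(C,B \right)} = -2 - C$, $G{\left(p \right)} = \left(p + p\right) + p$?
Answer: $35$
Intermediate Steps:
$N{\left(Q \right)} = \frac{15}{2}$ ($N{\left(Q \right)} = \left(- \frac{1}{2}\right) \left(-15\right) = \frac{15}{2}$)
$G{\left(p \right)} = 3 p$ ($G{\left(p \right)} = 2 p + p = 3 p$)
$x{\left(O \right)} = -35$ ($x{\left(O \right)} = \left(\left(-2 - \left(O - O\right)\right) + 3 \left(-10\right)\right) - 3 = \left(\left(-2 - 0\right) - 30\right) - 3 = \left(\left(-2 + 0\right) - 30\right) - 3 = \left(-2 - 30\right) - 3 = -32 - 3 = -35$)
$- x{\left(N{\left(5 \right)} \right)} = \left(-1\right) \left(-35\right) = 35$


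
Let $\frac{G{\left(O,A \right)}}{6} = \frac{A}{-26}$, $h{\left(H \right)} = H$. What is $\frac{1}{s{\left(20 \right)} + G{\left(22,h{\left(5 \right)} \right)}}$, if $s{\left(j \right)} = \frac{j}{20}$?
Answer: $- \frac{13}{2} \approx -6.5$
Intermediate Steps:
$G{\left(O,A \right)} = - \frac{3 A}{13}$ ($G{\left(O,A \right)} = 6 \frac{A}{-26} = 6 A \left(- \frac{1}{26}\right) = 6 \left(- \frac{A}{26}\right) = - \frac{3 A}{13}$)
$s{\left(j \right)} = \frac{j}{20}$ ($s{\left(j \right)} = j \frac{1}{20} = \frac{j}{20}$)
$\frac{1}{s{\left(20 \right)} + G{\left(22,h{\left(5 \right)} \right)}} = \frac{1}{\frac{1}{20} \cdot 20 - \frac{15}{13}} = \frac{1}{1 - \frac{15}{13}} = \frac{1}{- \frac{2}{13}} = - \frac{13}{2}$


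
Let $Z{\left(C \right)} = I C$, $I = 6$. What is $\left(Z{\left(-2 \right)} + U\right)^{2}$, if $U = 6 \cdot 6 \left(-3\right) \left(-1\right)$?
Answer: $9216$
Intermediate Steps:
$Z{\left(C \right)} = 6 C$
$U = 108$ ($U = 36 \left(-3\right) \left(-1\right) = \left(-108\right) \left(-1\right) = 108$)
$\left(Z{\left(-2 \right)} + U\right)^{2} = \left(6 \left(-2\right) + 108\right)^{2} = \left(-12 + 108\right)^{2} = 96^{2} = 9216$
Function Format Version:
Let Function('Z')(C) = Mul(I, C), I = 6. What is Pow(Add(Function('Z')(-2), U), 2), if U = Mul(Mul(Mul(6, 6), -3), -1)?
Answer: 9216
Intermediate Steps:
Function('Z')(C) = Mul(6, C)
U = 108 (U = Mul(Mul(36, -3), -1) = Mul(-108, -1) = 108)
Pow(Add(Function('Z')(-2), U), 2) = Pow(Add(Mul(6, -2), 108), 2) = Pow(Add(-12, 108), 2) = Pow(96, 2) = 9216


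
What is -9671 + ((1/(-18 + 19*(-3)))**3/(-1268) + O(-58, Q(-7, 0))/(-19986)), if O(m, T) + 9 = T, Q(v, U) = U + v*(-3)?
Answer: -17232531723559169/1781876812500 ≈ -9671.0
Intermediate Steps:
Q(v, U) = U - 3*v
O(m, T) = -9 + T
-9671 + ((1/(-18 + 19*(-3)))**3/(-1268) + O(-58, Q(-7, 0))/(-19986)) = -9671 + ((1/(-18 + 19*(-3)))**3/(-1268) + (-9 + (0 - 3*(-7)))/(-19986)) = -9671 + ((1/(-18 - 57))**3*(-1/1268) + (-9 + (0 + 21))*(-1/19986)) = -9671 + ((1/(-75))**3*(-1/1268) + (-9 + 21)*(-1/19986)) = -9671 + ((-1/75)**3*(-1/1268) + 12*(-1/19986)) = -9671 + (-1/421875*(-1/1268) - 2/3331) = -9671 + (1/534937500 - 2/3331) = -9671 - 1069871669/1781876812500 = -17232531723559169/1781876812500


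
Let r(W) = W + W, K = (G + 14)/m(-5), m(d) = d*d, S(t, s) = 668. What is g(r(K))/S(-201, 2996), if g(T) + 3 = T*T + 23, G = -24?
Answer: 129/4175 ≈ 0.030898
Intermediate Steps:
m(d) = d²
K = -⅖ (K = (-24 + 14)/((-5)²) = -10/25 = -10*1/25 = -⅖ ≈ -0.40000)
r(W) = 2*W
g(T) = 20 + T² (g(T) = -3 + (T*T + 23) = -3 + (T² + 23) = -3 + (23 + T²) = 20 + T²)
g(r(K))/S(-201, 2996) = (20 + (2*(-⅖))²)/668 = (20 + (-⅘)²)*(1/668) = (20 + 16/25)*(1/668) = (516/25)*(1/668) = 129/4175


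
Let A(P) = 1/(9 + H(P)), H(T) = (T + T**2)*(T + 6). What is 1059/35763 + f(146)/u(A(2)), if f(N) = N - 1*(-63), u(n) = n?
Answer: 142015226/11921 ≈ 11913.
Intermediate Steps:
H(T) = (6 + T)*(T + T**2) (H(T) = (T + T**2)*(6 + T) = (6 + T)*(T + T**2))
A(P) = 1/(9 + P*(6 + P**2 + 7*P))
f(N) = 63 + N (f(N) = N + 63 = 63 + N)
1059/35763 + f(146)/u(A(2)) = 1059/35763 + (63 + 146)/(1/(9 + 2*(6 + 2**2 + 7*2))) = 1059*(1/35763) + 209/(1/(9 + 2*(6 + 4 + 14))) = 353/11921 + 209/(1/(9 + 2*24)) = 353/11921 + 209/(1/(9 + 48)) = 353/11921 + 209/(1/57) = 353/11921 + 209*57 = 353/11921 + 11913 = 142015226/11921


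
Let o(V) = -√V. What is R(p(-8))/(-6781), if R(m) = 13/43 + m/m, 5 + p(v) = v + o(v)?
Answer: -56/291583 ≈ -0.00019206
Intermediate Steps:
p(v) = -5 + v - √v (p(v) = -5 + (v - √v) = -5 + v - √v)
R(m) = 56/43 (R(m) = 13*(1/43) + 1 = 13/43 + 1 = 56/43)
R(p(-8))/(-6781) = (56/43)/(-6781) = (56/43)*(-1/6781) = -56/291583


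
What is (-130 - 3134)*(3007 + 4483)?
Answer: -24447360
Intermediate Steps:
(-130 - 3134)*(3007 + 4483) = -3264*7490 = -24447360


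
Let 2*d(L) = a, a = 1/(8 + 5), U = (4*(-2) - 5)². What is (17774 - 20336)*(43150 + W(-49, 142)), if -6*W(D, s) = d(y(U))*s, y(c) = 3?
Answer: -1437123583/13 ≈ -1.1055e+8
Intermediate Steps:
U = 169 (U = (-8 - 5)² = (-13)² = 169)
a = 1/13 ≈ 0.076923
d(L) = 1/26 (d(L) = (½)*(1/13) = 1/26)
W(D, s) = -s/156
(17774 - 20336)*(43150 + W(-49, 142)) = (17774 - 20336)*(43150 - 1/156*142) = -2562*(43150 - 71/78) = -2562*3365629/78 = -1437123583/13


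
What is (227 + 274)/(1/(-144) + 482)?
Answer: 72144/69407 ≈ 1.0394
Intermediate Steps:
(227 + 274)/(1/(-144) + 482) = 501/(-1/144 + 482) = 501/(69407/144) = (144/69407)*501 = 72144/69407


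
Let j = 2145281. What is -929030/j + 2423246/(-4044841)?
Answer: -8956322236356/8677320545321 ≈ -1.0322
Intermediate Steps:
-929030/j + 2423246/(-4044841) = -929030/2145281 + 2423246/(-4044841) = -929030*1/2145281 + 2423246*(-1/4044841) = -929030/2145281 - 2423246/4044841 = -8956322236356/8677320545321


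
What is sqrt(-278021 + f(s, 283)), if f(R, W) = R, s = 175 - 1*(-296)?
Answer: 5*I*sqrt(11102) ≈ 526.83*I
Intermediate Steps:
s = 471 (s = 175 + 296 = 471)
sqrt(-278021 + f(s, 283)) = sqrt(-278021 + 471) = sqrt(-277550) = 5*I*sqrt(11102)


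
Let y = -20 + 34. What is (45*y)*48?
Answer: 30240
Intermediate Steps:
y = 14
(45*y)*48 = (45*14)*48 = 630*48 = 30240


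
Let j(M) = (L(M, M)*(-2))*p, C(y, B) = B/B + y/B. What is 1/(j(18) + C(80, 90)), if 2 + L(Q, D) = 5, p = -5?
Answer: 9/287 ≈ 0.031359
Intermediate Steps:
L(Q, D) = 3 (L(Q, D) = -2 + 5 = 3)
C(y, B) = 1 + y/B
j(M) = 30 (j(M) = (3*(-2))*(-5) = -6*(-5) = 30)
1/(j(18) + C(80, 90)) = 1/(30 + (90 + 80)/90) = 1/(30 + (1/90)*170) = 1/(30 + 17/9) = 1/(287/9) = 9/287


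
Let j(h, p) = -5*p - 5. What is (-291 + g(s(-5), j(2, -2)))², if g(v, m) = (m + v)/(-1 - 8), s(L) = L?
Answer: 84681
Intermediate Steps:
j(h, p) = -5 - 5*p
g(v, m) = -m/9 - v/9 (g(v, m) = (m + v)/(-9) = (m + v)*(-⅑) = -m/9 - v/9)
(-291 + g(s(-5), j(2, -2)))² = (-291 + (-(-5 - 5*(-2))/9 - ⅑*(-5)))² = (-291 + (-(-5 + 10)/9 + 5/9))² = (-291 + (-⅑*5 + 5/9))² = (-291 + (-5/9 + 5/9))² = (-291 + 0)² = (-291)² = 84681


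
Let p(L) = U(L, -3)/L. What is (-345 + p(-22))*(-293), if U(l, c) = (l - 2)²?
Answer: 1196319/11 ≈ 1.0876e+5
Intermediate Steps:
U(l, c) = (-2 + l)²
p(L) = (-2 + L)²/L
(-345 + p(-22))*(-293) = (-345 + (-2 - 22)²/(-22))*(-293) = (-345 - 1/22*(-24)²)*(-293) = (-345 - 1/22*576)*(-293) = (-345 - 288/11)*(-293) = -4083/11*(-293) = 1196319/11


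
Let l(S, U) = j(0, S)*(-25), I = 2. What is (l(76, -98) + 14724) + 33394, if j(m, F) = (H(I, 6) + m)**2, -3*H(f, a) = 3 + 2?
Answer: 432437/9 ≈ 48049.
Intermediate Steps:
H(f, a) = -5/3 (H(f, a) = -(3 + 2)/3 = -1/3*5 = -5/3)
j(m, F) = (-5/3 + m)**2
l(S, U) = -625/9 (l(S, U) = ((-5 + 3*0)**2/9)*(-25) = ((-5 + 0)**2/9)*(-25) = ((1/9)*(-5)**2)*(-25) = ((1/9)*25)*(-25) = (25/9)*(-25) = -625/9)
(l(76, -98) + 14724) + 33394 = (-625/9 + 14724) + 33394 = 131891/9 + 33394 = 432437/9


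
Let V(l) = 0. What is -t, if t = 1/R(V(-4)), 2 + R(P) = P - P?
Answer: ½ ≈ 0.50000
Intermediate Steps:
R(P) = -2 (R(P) = -2 + (P - P) = -2 + 0 = -2)
t = -½ (t = 1/(-2) = -½ ≈ -0.50000)
-t = -1*(-½) = ½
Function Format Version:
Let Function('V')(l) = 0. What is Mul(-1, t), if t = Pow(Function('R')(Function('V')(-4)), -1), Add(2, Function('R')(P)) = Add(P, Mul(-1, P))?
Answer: Rational(1, 2) ≈ 0.50000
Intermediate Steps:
Function('R')(P) = -2 (Function('R')(P) = Add(-2, Add(P, Mul(-1, P))) = Add(-2, 0) = -2)
t = Rational(-1, 2) (t = Pow(-2, -1) = Rational(-1, 2) ≈ -0.50000)
Mul(-1, t) = Mul(-1, Rational(-1, 2)) = Rational(1, 2)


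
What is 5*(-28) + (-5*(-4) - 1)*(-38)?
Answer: -862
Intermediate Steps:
5*(-28) + (-5*(-4) - 1)*(-38) = -140 + (20 - 1)*(-38) = -140 + 19*(-38) = -140 - 722 = -862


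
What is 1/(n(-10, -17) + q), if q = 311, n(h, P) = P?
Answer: 1/294 ≈ 0.0034014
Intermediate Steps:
1/(n(-10, -17) + q) = 1/(-17 + 311) = 1/294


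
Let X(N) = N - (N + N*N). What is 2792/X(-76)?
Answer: -349/722 ≈ -0.48338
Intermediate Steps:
X(N) = -N² (X(N) = N - (N + N²) = N + (-N - N²) = -N²)
2792/X(-76) = 2792/((-1*(-76)²)) = 2792/((-1*5776)) = 2792/(-5776) = 2792*(-1/5776) = -349/722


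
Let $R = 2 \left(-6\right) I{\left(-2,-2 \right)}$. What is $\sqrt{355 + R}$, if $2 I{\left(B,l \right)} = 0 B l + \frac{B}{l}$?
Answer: $\sqrt{349} \approx 18.682$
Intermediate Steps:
$I{\left(B,l \right)} = \frac{B}{2 l}$ ($I{\left(B,l \right)} = \frac{0 B l + \frac{B}{l}}{2} = \frac{0 l + \frac{B}{l}}{2} = \frac{0 + \frac{B}{l}}{2} = \frac{B \frac{1}{l}}{2} = \frac{B}{2 l}$)
$R = -6$ ($R = 2 \left(-6\right) \frac{1}{2} \left(-2\right) \frac{1}{-2} = - 12 \cdot \frac{1}{2} \left(-2\right) \left(- \frac{1}{2}\right) = \left(-12\right) \frac{1}{2} = -6$)
$\sqrt{355 + R} = \sqrt{355 - 6} = \sqrt{349}$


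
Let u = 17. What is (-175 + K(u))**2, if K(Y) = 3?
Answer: 29584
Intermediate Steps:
(-175 + K(u))**2 = (-175 + 3)**2 = (-172)**2 = 29584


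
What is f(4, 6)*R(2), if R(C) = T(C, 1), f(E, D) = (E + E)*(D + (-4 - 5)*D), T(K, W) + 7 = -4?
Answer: 4224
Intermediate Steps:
T(K, W) = -11 (T(K, W) = -7 - 4 = -11)
f(E, D) = -16*D*E (f(E, D) = (2*E)*(D - 9*D) = (2*E)*(-8*D) = -16*D*E)
R(C) = -11
f(4, 6)*R(2) = -16*6*4*(-11) = -384*(-11) = 4224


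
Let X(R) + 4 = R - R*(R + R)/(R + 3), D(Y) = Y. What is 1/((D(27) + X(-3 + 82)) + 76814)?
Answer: 41/3147315 ≈ 1.3027e-5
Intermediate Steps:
X(R) = -4 + R - 2*R²/(3 + R) (X(R) = -4 + (R - R*(R + R)/(R + 3)) = -4 + (R - R*(2*R)/(3 + R)) = -4 + (R - R*2*R/(3 + R)) = -4 + (R - 2*R²/(3 + R)) = -4 + R - 2*R²/(3 + R))
1/((D(27) + X(-3 + 82)) + 76814) = 1/((27 + (-12 - (-3 + 82) - (-3 + 82)²)/(3 + (-3 + 82))) + 76814) = 1/((27 + (-12 - 1*79 - 1*79²)/(3 + 79)) + 76814) = 1/((27 + (-12 - 79 - 1*6241)/82) + 76814) = 1/((27 + (-12 - 79 - 6241)/82) + 76814) = 1/((27 + (1/82)*(-6332)) + 76814) = 1/((27 - 3166/41) + 76814) = 1/(-2059/41 + 76814) = 1/(3147315/41) = 41/3147315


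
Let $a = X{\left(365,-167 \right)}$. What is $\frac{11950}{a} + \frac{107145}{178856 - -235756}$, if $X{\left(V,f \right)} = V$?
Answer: $\frac{110971585}{3362964} \approx 32.998$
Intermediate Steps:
$a = 365$
$\frac{11950}{a} + \frac{107145}{178856 - -235756} = \frac{11950}{365} + \frac{107145}{178856 - -235756} = 11950 \cdot \frac{1}{365} + \frac{107145}{178856 + 235756} = \frac{2390}{73} + \frac{107145}{414612} = \frac{2390}{73} + 107145 \cdot \frac{1}{414612} = \frac{2390}{73} + \frac{11905}{46068} = \frac{110971585}{3362964}$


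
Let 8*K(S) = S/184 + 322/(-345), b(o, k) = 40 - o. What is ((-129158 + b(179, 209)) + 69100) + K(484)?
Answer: -332286269/5520 ≈ -60197.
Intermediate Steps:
K(S) = -7/60 + S/1472 (K(S) = (S/184 + 322/(-345))/8 = (S*(1/184) + 322*(-1/345))/8 = (S/184 - 14/15)/8 = (-14/15 + S/184)/8 = -7/60 + S/1472)
((-129158 + b(179, 209)) + 69100) + K(484) = ((-129158 + (40 - 1*179)) + 69100) + (-7/60 + (1/1472)*484) = ((-129158 + (40 - 179)) + 69100) + (-7/60 + 121/368) = ((-129158 - 139) + 69100) + 1171/5520 = (-129297 + 69100) + 1171/5520 = -60197 + 1171/5520 = -332286269/5520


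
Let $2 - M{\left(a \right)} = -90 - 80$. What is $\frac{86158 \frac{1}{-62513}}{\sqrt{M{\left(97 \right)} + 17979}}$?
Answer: $- \frac{86158 \sqrt{18151}}{1134673463} \approx -0.01023$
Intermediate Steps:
$M{\left(a \right)} = 172$ ($M{\left(a \right)} = 2 - \left(-90 - 80\right) = 2 - -170 = 2 + 170 = 172$)
$\frac{86158 \frac{1}{-62513}}{\sqrt{M{\left(97 \right)} + 17979}} = \frac{86158 \frac{1}{-62513}}{\sqrt{172 + 17979}} = \frac{86158 \left(- \frac{1}{62513}\right)}{\sqrt{18151}} = - \frac{86158 \frac{\sqrt{18151}}{18151}}{62513} = - \frac{86158 \sqrt{18151}}{1134673463}$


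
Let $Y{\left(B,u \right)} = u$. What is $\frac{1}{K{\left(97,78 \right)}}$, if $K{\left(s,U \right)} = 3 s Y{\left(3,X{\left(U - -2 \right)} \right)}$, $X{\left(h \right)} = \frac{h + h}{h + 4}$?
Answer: $\frac{7}{3880} \approx 0.0018041$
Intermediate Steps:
$X{\left(h \right)} = \frac{2 h}{4 + h}$
$K{\left(s,U \right)} = \frac{6 s \left(2 + U\right)}{6 + U}$ ($K{\left(s,U \right)} = 3 s \frac{2 \left(U - -2\right)}{4 + \left(U - -2\right)} = 3 s \frac{2 \left(U + 2\right)}{4 + \left(U + 2\right)} = 3 s \frac{2 \left(2 + U\right)}{4 + \left(2 + U\right)} = 3 s \frac{2 \left(2 + U\right)}{6 + U} = \frac{6 s \left(2 + U\right)}{6 + U}$)
$\frac{1}{K{\left(97,78 \right)}} = \frac{1}{6 \cdot 97 \frac{1}{6 + 78} \left(2 + 78\right)} = \frac{1}{6 \cdot 97 \cdot \frac{1}{84} \cdot 80} = \frac{1}{\frac{3880}{7}} = \frac{7}{3880}$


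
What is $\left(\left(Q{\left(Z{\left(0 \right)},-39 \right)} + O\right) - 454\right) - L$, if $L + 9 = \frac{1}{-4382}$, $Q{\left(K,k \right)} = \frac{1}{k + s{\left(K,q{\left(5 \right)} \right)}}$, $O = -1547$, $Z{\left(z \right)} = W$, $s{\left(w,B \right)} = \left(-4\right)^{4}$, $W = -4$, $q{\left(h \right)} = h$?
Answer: $- \frac{270596607}{135842} \approx -1992.0$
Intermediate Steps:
$s{\left(w,B \right)} = 256$
$Z{\left(z \right)} = -4$
$Q{\left(K,k \right)} = \frac{1}{256 + k}$ ($Q{\left(K,k \right)} = \frac{1}{k + 256} = \frac{1}{256 + k}$)
$L = - \frac{39439}{4382}$ ($L = -9 + \frac{1}{-4382} = -9 - \frac{1}{4382} = - \frac{39439}{4382} \approx -9.0002$)
$\left(\left(Q{\left(Z{\left(0 \right)},-39 \right)} + O\right) - 454\right) - L = \left(\left(\frac{1}{256 - 39} - 1547\right) - 454\right) - - \frac{39439}{4382} = \left(\left(\frac{1}{217} - 1547\right) - 454\right) + \frac{39439}{4382} = \left(- \frac{335698}{217} - 454\right) + \frac{39439}{4382} = - \frac{434216}{217} + \frac{39439}{4382} = - \frac{270596607}{135842}$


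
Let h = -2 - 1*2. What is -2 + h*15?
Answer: -62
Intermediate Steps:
h = -4 (h = -2 - 2 = -4)
-2 + h*15 = -2 - 4*15 = -2 - 60 = -62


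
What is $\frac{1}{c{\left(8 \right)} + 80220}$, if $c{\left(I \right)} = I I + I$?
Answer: $\frac{1}{80292} \approx 1.2455 \cdot 10^{-5}$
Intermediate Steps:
$c{\left(I \right)} = I + I^{2}$ ($c{\left(I \right)} = I^{2} + I = I + I^{2}$)
$\frac{1}{c{\left(8 \right)} + 80220} = \frac{1}{8 \left(1 + 8\right) + 80220} = \frac{1}{8 \cdot 9 + 80220} = \frac{1}{72 + 80220} = \frac{1}{80292}$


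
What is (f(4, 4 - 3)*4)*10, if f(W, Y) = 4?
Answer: 160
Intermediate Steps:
(f(4, 4 - 3)*4)*10 = (4*4)*10 = 16*10 = 160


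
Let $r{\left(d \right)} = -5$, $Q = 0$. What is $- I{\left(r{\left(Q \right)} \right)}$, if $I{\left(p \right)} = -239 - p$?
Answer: $234$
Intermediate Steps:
$- I{\left(r{\left(Q \right)} \right)} = - (-239 - -5) = - (-239 + 5) = \left(-1\right) \left(-234\right) = 234$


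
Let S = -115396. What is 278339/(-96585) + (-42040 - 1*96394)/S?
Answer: -9374279677/5572761330 ≈ -1.6822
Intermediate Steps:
278339/(-96585) + (-42040 - 1*96394)/S = 278339/(-96585) + (-42040 - 1*96394)/(-115396) = 278339*(-1/96585) + (-42040 - 96394)*(-1/115396) = -278339/96585 - 138434*(-1/115396) = -278339/96585 + 69217/57698 = -9374279677/5572761330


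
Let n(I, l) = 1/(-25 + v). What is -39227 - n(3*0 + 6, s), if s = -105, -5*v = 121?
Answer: -9649837/246 ≈ -39227.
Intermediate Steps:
v = -121/5 (v = -1/5*121 = -121/5 ≈ -24.200)
n(I, l) = -5/246 (n(I, l) = 1/(-25 - 121/5) = 1/(-246/5) = -5/246)
-39227 - n(3*0 + 6, s) = -39227 - 1*(-5/246) = -39227 + 5/246 = -9649837/246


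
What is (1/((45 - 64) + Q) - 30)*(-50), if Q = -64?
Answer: 124550/83 ≈ 1500.6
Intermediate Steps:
(1/((45 - 64) + Q) - 30)*(-50) = (1/((45 - 64) - 64) - 30)*(-50) = (1/(-19 - 64) - 30)*(-50) = (1/(-83) - 30)*(-50) = (-1/83 - 30)*(-50) = -2491/83*(-50) = 124550/83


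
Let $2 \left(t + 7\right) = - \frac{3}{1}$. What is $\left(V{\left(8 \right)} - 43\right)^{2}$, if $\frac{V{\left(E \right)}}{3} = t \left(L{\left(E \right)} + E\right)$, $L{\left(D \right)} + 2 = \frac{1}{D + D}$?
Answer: $\frac{39980329}{1024} \approx 39043.0$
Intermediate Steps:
$t = - \frac{17}{2}$ ($t = -7 + \frac{\left(-3\right) 1^{-1}}{2} = -7 + \frac{\left(-3\right) 1}{2} = -7 + \frac{1}{2} \left(-3\right) = -7 - \frac{3}{2} = - \frac{17}{2} \approx -8.5$)
$L{\left(D \right)} = -2 + \frac{1}{2 D}$ ($L{\left(D \right)} = -2 + \frac{1}{D + D} = -2 + \frac{1}{2 D}$)
$V{\left(E \right)} = 51 - \frac{51 E}{2} - \frac{51}{4 E}$ ($V{\left(E \right)} = 3 \left(- \frac{17 \left(\left(-2 + \frac{1}{2 E}\right) + E\right)}{2}\right) = 3 \left(- \frac{17 \left(-2 + E + \frac{1}{2 E}\right)}{2}\right) = 3 \left(17 - \frac{17 E}{2} - \frac{17}{4 E}\right) = 51 - \frac{51 E}{2} - \frac{51}{4 E}$)
$\left(V{\left(8 \right)} - 43\right)^{2} = \left(\frac{51 \left(-1 + 2 \cdot 8 \left(2 - 8\right)\right)}{4 \cdot 8} - 43\right)^{2} = \left(\frac{51}{4} \cdot \frac{1}{8} \left(-1 + 2 \cdot 8 \left(2 - 8\right)\right) - 43\right)^{2} = \left(\frac{51}{4} \cdot \frac{1}{8} \left(-1 + 2 \cdot 8 \left(-6\right)\right) - 43\right)^{2} = \left(\frac{51}{4} \cdot \frac{1}{8} \left(-1 - 96\right) - 43\right)^{2} = \left(\frac{51}{4} \cdot \frac{1}{8} \left(-97\right) - 43\right)^{2} = \left(- \frac{4947}{32} - 43\right)^{2} = \left(- \frac{6323}{32}\right)^{2} = \frac{39980329}{1024}$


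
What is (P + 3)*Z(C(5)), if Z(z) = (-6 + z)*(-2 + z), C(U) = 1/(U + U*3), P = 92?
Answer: 88179/80 ≈ 1102.2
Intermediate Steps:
C(U) = 1/(4*U) (C(U) = 1/(U + 3*U) = 1/(4*U))
(P + 3)*Z(C(5)) = (92 + 3)*(12 + ((1/4)/5)**2 - 2/5) = 95*(12 + ((1/4)*(1/5))**2 - 2/5) = 95*(12 + (1/20)**2 - 8*1/20) = 95*(12 + 1/400 - 2/5) = 95*(4641/400) = 88179/80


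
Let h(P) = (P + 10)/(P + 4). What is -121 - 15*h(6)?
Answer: -145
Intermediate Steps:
h(P) = (10 + P)/(4 + P)
-121 - 15*h(6) = -121 - 15*(10 + 6)/(4 + 6) = -121 - 15*16/10 = -121 - 3*16/2 = -121 - 15*8/5 = -121 - 24 = -145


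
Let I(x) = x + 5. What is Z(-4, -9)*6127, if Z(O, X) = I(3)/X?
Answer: -49016/9 ≈ -5446.2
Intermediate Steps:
I(x) = 5 + x
Z(O, X) = 8/X (Z(O, X) = (5 + 3)/X = 8/X)
Z(-4, -9)*6127 = (8/(-9))*6127 = (8*(-⅑))*6127 = -8/9*6127 = -49016/9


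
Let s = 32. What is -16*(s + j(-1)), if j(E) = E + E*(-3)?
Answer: -544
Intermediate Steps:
j(E) = -2*E (j(E) = E - 3*E = -2*E)
-16*(s + j(-1)) = -16*(32 - 2*(-1)) = -16*(32 + 2) = -16*34 = -544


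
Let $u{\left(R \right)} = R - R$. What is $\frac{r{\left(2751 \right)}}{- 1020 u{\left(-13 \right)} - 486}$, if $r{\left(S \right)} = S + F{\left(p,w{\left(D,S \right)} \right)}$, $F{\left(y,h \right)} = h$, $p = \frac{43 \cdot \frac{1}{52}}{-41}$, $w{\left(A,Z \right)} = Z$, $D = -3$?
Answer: $- \frac{917}{81} \approx -11.321$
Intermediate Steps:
$p = - \frac{43}{2132}$ ($p = 43 \cdot \frac{1}{52} \left(- \frac{1}{41}\right) = \frac{43}{52} \left(- \frac{1}{41}\right) = - \frac{43}{2132} \approx -0.020169$)
$r{\left(S \right)} = 2 S$ ($r{\left(S \right)} = S + S = 2 S$)
$u{\left(R \right)} = 0$
$\frac{r{\left(2751 \right)}}{- 1020 u{\left(-13 \right)} - 486} = \frac{2 \cdot 2751}{\left(-1020\right) 0 - 486} = \frac{5502}{0 - 486} = \frac{5502}{-486} = 5502 \left(- \frac{1}{486}\right) = - \frac{917}{81}$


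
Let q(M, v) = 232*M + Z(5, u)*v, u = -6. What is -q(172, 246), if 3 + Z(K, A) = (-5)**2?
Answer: -45316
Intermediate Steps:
Z(K, A) = 22 (Z(K, A) = -3 + (-5)**2 = -3 + 25 = 22)
q(M, v) = 22*v + 232*M (q(M, v) = 232*M + 22*v = 22*v + 232*M)
-q(172, 246) = -(22*246 + 232*172) = -(5412 + 39904) = -1*45316 = -45316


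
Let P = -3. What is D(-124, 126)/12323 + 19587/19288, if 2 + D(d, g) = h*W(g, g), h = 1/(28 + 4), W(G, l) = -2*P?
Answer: 482671283/475372048 ≈ 1.0154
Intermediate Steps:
W(G, l) = 6 (W(G, l) = -2*(-3) = 6)
h = 1/32 ≈ 0.031250
D(d, g) = -29/16 (D(d, g) = -2 + (1/32)*6 = -2 + 3/16 = -29/16)
D(-124, 126)/12323 + 19587/19288 = -29/16/12323 + 19587/19288 = -29/16*1/12323 + 19587*(1/19288) = -29/197168 + 19587/19288 = 482671283/475372048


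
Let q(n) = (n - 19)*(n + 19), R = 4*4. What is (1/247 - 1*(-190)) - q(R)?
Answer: 72866/247 ≈ 295.00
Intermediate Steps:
R = 16
q(n) = (-19 + n)*(19 + n)
(1/247 - 1*(-190)) - q(R) = (1/247 - 1*(-190)) - (-361 + 16²) = (1/247 + 190) - (-361 + 256) = 46931/247 - 1*(-105) = 46931/247 + 105 = 72866/247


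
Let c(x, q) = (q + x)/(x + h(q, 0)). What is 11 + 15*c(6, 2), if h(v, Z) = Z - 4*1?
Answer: 71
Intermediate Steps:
h(v, Z) = -4 + Z (h(v, Z) = Z - 4 = -4 + Z)
c(x, q) = (q + x)/(-4 + x) (c(x, q) = (q + x)/(x + (-4 + 0)) = (q + x)/(x - 4) = (q + x)/(-4 + x))
11 + 15*c(6, 2) = 11 + 15*((2 + 6)/(-4 + 6)) = 11 + 15*(8/2) = 11 + 15*((½)*8) = 11 + 15*4 = 11 + 60 = 71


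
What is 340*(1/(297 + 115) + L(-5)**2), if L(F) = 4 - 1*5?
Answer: 35105/103 ≈ 340.83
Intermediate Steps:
L(F) = -1 (L(F) = 4 - 5 = -1)
340*(1/(297 + 115) + L(-5)**2) = 340*(1/(297 + 115) + (-1)**2) = 340*(1/412 + 1) = 340*(413/412) = 35105/103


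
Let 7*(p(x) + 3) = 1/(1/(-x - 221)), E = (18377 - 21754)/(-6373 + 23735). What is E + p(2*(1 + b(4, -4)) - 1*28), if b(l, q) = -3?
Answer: -524237/17362 ≈ -30.195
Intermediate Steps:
E = -3377/17362 ≈ -0.19451
p(x) = -242/7 - x/7 (p(x) = -3 + 1/(7*(1/(-x - 221))) = -3 + 1/(7*(1/(-221 - x))) = -3 + (-221 - x)/7 = -3 + (-221/7 - x/7) = -242/7 - x/7)
E + p(2*(1 + b(4, -4)) - 1*28) = -3377/17362 + (-242/7 - (2*(1 - 3) - 1*28)/7) = -3377/17362 + (-242/7 - (2*(-2) - 28)/7) = -3377/17362 + (-242/7 - (-4 - 28)/7) = -3377/17362 + (-242/7 - ⅐*(-32)) = -3377/17362 + (-242/7 + 32/7) = -3377/17362 - 30 = -524237/17362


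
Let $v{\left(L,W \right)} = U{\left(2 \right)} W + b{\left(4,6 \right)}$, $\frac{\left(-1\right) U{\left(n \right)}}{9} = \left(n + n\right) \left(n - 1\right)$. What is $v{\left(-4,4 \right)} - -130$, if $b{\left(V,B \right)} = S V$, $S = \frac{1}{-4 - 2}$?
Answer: $- \frac{44}{3} \approx -14.667$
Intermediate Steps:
$S = - \frac{1}{6}$ ($S = \frac{1}{-6} = - \frac{1}{6} \approx -0.16667$)
$b{\left(V,B \right)} = - \frac{V}{6}$
$U{\left(n \right)} = - 18 n \left(-1 + n\right)$ ($U{\left(n \right)} = - 9 \left(n + n\right) \left(n - 1\right) = - 9 \cdot 2 n \left(-1 + n\right) = - 18 n \left(-1 + n\right)$)
$v{\left(L,W \right)} = - \frac{2}{3} - 36 W$ ($v{\left(L,W \right)} = 18 \cdot 2 \left(1 - 2\right) W - \frac{2}{3} = 18 \cdot 2 \left(-1\right) W - \frac{2}{3} = - 36 W - \frac{2}{3} = - \frac{2}{3} - 36 W$)
$v{\left(-4,4 \right)} - -130 = \left(- \frac{2}{3} - 144\right) - -130 = \left(- \frac{2}{3} - 144\right) + 130 = - \frac{434}{3} + 130 = - \frac{44}{3}$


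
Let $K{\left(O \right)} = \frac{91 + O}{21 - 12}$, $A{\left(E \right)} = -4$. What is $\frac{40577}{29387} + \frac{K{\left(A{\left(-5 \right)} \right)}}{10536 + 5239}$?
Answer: $\frac{1921158748}{1390739775} \approx 1.3814$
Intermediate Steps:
$K{\left(O \right)} = \frac{91}{9} + \frac{O}{9}$ ($K{\left(O \right)} = \frac{91 + O}{9} = \left(91 + O\right) \frac{1}{9} = \frac{91}{9} + \frac{O}{9}$)
$\frac{40577}{29387} + \frac{K{\left(A{\left(-5 \right)} \right)}}{10536 + 5239} = \frac{40577}{29387} + \frac{\frac{91}{9} + \frac{1}{9} \left(-4\right)}{10536 + 5239} = 40577 \cdot \frac{1}{29387} + \frac{\frac{91}{9} - \frac{4}{9}}{15775} = \frac{40577}{29387} + \frac{29}{3} \cdot \frac{1}{15775} = \frac{40577}{29387} + \frac{29}{47325} = \frac{1921158748}{1390739775}$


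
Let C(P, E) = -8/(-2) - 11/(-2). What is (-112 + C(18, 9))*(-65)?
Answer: 13325/2 ≈ 6662.5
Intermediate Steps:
C(P, E) = 19/2 (C(P, E) = -8*(-½) - 11*(-½) = 4 + 11/2 = 19/2)
(-112 + C(18, 9))*(-65) = (-112 + 19/2)*(-65) = -205/2*(-65) = 13325/2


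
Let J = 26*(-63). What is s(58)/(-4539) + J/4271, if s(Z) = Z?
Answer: -7682600/19386069 ≈ -0.39630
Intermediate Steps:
J = -1638
s(58)/(-4539) + J/4271 = 58/(-4539) - 1638/4271 = 58*(-1/4539) - 1638*1/4271 = -58/4539 - 1638/4271 = -7682600/19386069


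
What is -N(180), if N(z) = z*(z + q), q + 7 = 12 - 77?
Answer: -19440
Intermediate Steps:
q = -72 (q = -7 + (12 - 77) = -7 - 65 = -72)
N(z) = z*(-72 + z) (N(z) = z*(z - 72) = z*(-72 + z))
-N(180) = -180*(-72 + 180) = -180*108 = -1*19440 = -19440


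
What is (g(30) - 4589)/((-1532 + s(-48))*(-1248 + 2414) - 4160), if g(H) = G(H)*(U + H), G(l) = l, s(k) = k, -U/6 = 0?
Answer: 3689/1846440 ≈ 0.0019979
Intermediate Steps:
U = 0 (U = -6*0 = 0)
g(H) = H² (g(H) = H*(0 + H) = H*H = H²)
(g(30) - 4589)/((-1532 + s(-48))*(-1248 + 2414) - 4160) = (30² - 4589)/((-1532 - 48)*(-1248 + 2414) - 4160) = (900 - 4589)/(-1580*1166 - 4160) = -3689/(-1842280 - 4160) = -3689/(-1846440) = -3689*(-1/1846440) = 3689/1846440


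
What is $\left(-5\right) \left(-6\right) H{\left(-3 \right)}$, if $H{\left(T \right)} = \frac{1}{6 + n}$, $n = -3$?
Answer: $10$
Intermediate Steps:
$H{\left(T \right)} = \frac{1}{3}$ ($H{\left(T \right)} = \frac{1}{6 - 3} = \frac{1}{3}$)
$\left(-5\right) \left(-6\right) H{\left(-3 \right)} = \left(-5\right) \left(-6\right) \frac{1}{3} = 30 \cdot \frac{1}{3} = 10$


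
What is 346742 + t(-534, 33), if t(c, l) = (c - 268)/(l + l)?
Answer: 11442085/33 ≈ 3.4673e+5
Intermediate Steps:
t(c, l) = (-268 + c)/(2*l) (t(c, l) = (-268 + c)/((2*l)) = (-268 + c)*(1/(2*l)) = (-268 + c)/(2*l))
346742 + t(-534, 33) = 346742 + (½)*(-268 - 534)/33 = 346742 + (½)*(1/33)*(-802) = 346742 - 401/33 = 11442085/33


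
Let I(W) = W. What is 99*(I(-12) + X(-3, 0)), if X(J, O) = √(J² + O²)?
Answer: -891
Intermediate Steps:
99*(I(-12) + X(-3, 0)) = 99*(-12 + √((-3)² + 0²)) = 99*(-12 + √(9 + 0)) = 99*(-12 + √9) = 99*(-12 + 3) = 99*(-9) = -891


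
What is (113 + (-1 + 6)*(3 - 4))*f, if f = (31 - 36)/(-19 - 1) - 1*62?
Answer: -6669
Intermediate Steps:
f = -247/4 (f = -5/(-20) - 62 = -5*(-1/20) - 62 = 1/4 - 62 = -247/4 ≈ -61.750)
(113 + (-1 + 6)*(3 - 4))*f = (113 + (-1 + 6)*(3 - 4))*(-247/4) = (113 + 5*(-1))*(-247/4) = (113 - 5)*(-247/4) = 108*(-247/4) = -6669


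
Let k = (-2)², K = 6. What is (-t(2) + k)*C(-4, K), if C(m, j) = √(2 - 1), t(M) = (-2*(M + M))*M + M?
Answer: 18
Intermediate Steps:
t(M) = M - 4*M² (t(M) = (-4*M)*M + M = -4*M² + M = M - 4*M²)
k = 4
C(m, j) = 1 (C(m, j) = √1 = 1)
(-t(2) + k)*C(-4, K) = (-2*(1 - 4*2) + 4)*1 = (-2*(1 - 8) + 4)*1 = (-2*(-7) + 4)*1 = (-1*(-14) + 4)*1 = (14 + 4)*1 = 18*1 = 18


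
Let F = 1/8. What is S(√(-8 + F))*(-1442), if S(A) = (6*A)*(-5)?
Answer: 32445*I*√14 ≈ 1.214e+5*I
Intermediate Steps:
F = ⅛ ≈ 0.12500
S(A) = -30*A
S(√(-8 + F))*(-1442) = -30*√(-8 + ⅛)*(-1442) = -45*I*√14/2*(-1442) = 32445*I*√14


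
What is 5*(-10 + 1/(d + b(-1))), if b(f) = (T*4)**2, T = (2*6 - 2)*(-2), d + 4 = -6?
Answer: -63899/1278 ≈ -49.999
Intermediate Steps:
d = -10 (d = -4 - 6 = -10)
T = -20 (T = (12 - 2)*(-2) = 10*(-2) = -20)
b(f) = 6400 (b(f) = (-20*4)**2 = (-80)**2 = 6400)
5*(-10 + 1/(d + b(-1))) = 5*(-10 + 1/(-10 + 6400)) = 5*(-10 + 1/6390) = 5*(-63899/6390) = -63899/1278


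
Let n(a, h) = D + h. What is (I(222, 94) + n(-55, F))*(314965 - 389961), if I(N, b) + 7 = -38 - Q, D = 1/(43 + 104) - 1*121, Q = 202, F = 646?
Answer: -3064861532/147 ≈ -2.0849e+7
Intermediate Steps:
D = -17786/147 (D = 1/147 - 121 = -17786/147 ≈ -120.99)
I(N, b) = -247 (I(N, b) = -7 + (-38 - 1*202) = -7 + (-38 - 202) = -7 - 240 = -247)
n(a, h) = -17786/147 + h
(I(222, 94) + n(-55, F))*(314965 - 389961) = (-247 + (-17786/147 + 646))*(314965 - 389961) = (-247 + 77176/147)*(-74996) = (40867/147)*(-74996) = -3064861532/147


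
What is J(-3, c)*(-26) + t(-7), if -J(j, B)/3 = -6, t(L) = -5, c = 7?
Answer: -473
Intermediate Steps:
J(j, B) = 18 (J(j, B) = -3*(-6) = 18)
J(-3, c)*(-26) + t(-7) = 18*(-26) - 5 = -468 - 5 = -473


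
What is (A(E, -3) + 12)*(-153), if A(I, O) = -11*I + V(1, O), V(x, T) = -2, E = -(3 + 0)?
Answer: -6579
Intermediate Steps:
E = -3 (E = -1*3 = -3)
A(I, O) = -2 - 11*I (A(I, O) = -11*I - 2 = -2 - 11*I)
(A(E, -3) + 12)*(-153) = ((-2 - 11*(-3)) + 12)*(-153) = ((-2 + 33) + 12)*(-153) = (31 + 12)*(-153) = 43*(-153) = -6579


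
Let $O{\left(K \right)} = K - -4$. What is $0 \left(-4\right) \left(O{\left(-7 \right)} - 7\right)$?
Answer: $0$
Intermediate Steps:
$O{\left(K \right)} = 4 + K$ ($O{\left(K \right)} = K + 4 = 4 + K$)
$0 \left(-4\right) \left(O{\left(-7 \right)} - 7\right) = 0 \left(-4\right) \left(\left(4 - 7\right) - 7\right) = 0 \left(-3 - 7\right) = 0 \left(-10\right) = 0$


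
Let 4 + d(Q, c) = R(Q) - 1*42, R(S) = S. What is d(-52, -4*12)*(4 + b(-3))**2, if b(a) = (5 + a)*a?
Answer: -392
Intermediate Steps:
b(a) = a*(5 + a)
d(Q, c) = -46 + Q (d(Q, c) = -4 + (Q - 1*42) = -4 + (Q - 42) = -4 + (-42 + Q) = -46 + Q)
d(-52, -4*12)*(4 + b(-3))**2 = (-46 - 52)*(4 - 3*(5 - 3))**2 = -98*(4 - 3*2)**2 = -98*(4 - 6)**2 = -98*(-2)**2 = -98*4 = -392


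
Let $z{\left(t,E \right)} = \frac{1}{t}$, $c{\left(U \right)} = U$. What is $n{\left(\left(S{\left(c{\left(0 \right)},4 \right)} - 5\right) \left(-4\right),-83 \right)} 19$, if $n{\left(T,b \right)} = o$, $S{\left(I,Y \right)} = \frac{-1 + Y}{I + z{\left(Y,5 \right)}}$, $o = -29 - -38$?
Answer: $171$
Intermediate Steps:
$o = 9$ ($o = -29 + 38 = 9$)
$S{\left(I,Y \right)} = \frac{-1 + Y}{I + \frac{1}{Y}}$
$n{\left(T,b \right)} = 9$
$n{\left(\left(S{\left(c{\left(0 \right)},4 \right)} - 5\right) \left(-4\right),-83 \right)} 19 = 9 \cdot 19 = 171$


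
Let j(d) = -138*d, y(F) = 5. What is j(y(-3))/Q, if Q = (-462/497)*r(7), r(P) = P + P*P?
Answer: 8165/616 ≈ 13.255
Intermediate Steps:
r(P) = P + P**2
Q = -3696/71 (Q = (-462/497)*(7*(1 + 7)) = (-462*1/497)*(7*8) = -66/71*56 = -3696/71 ≈ -52.056)
j(y(-3))/Q = (-138*5)/(-3696/71) = -690*(-71/3696) = 8165/616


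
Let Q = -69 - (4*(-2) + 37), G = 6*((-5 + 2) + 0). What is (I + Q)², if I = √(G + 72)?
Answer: 9658 - 588*√6 ≈ 8217.7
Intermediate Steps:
G = -18 (G = 6*(-3 + 0) = 6*(-3) = -18)
Q = -98 (Q = -69 - (-8 + 37) = -69 - 1*29 = -69 - 29 = -98)
I = 3*√6 (I = √(-18 + 72) = √54 = 3*√6 ≈ 7.3485)
(I + Q)² = (3*√6 - 98)² = (-98 + 3*√6)²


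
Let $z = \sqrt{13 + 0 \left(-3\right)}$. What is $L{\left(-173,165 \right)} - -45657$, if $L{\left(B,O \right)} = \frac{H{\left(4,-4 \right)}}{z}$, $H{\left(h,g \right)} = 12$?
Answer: $45657 + \frac{12 \sqrt{13}}{13} \approx 45660.0$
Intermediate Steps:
$z = \sqrt{13}$ ($z = \sqrt{13 + 0} = \sqrt{13} \approx 3.6056$)
$L{\left(B,O \right)} = \frac{12 \sqrt{13}}{13}$ ($L{\left(B,O \right)} = \frac{12}{\sqrt{13}} = 12 \frac{\sqrt{13}}{13} = \frac{12 \sqrt{13}}{13}$)
$L{\left(-173,165 \right)} - -45657 = \frac{12 \sqrt{13}}{13} - -45657 = \frac{12 \sqrt{13}}{13} + 45657 = 45657 + \frac{12 \sqrt{13}}{13}$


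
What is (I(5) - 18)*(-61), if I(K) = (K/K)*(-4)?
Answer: 1342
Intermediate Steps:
I(K) = -4 (I(K) = 1*(-4) = -4)
(I(5) - 18)*(-61) = (-4 - 18)*(-61) = -22*(-61) = 1342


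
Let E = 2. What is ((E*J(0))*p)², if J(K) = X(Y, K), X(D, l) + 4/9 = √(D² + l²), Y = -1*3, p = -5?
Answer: 52900/81 ≈ 653.09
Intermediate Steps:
Y = -3
X(D, l) = -4/9 + √(D² + l²)
J(K) = -4/9 + √(9 + K²) (J(K) = -4/9 + √((-3)² + K²) = -4/9 + √(9 + K²))
((E*J(0))*p)² = ((2*(-4/9 + √(9 + 0²)))*(-5))² = ((2*(-4/9 + √(9 + 0)))*(-5))² = ((2*(-4/9 + √9))*(-5))² = ((2*(-4/9 + 3))*(-5))² = ((2*(23/9))*(-5))² = ((46/9)*(-5))² = (-230/9)² = 52900/81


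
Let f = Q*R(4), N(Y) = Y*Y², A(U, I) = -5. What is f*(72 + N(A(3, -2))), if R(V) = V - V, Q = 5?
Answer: 0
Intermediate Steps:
R(V) = 0
N(Y) = Y³
f = 0 (f = 5*0 = 0)
f*(72 + N(A(3, -2))) = 0*(72 + (-5)³) = 0*(72 - 125) = 0*(-53) = 0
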